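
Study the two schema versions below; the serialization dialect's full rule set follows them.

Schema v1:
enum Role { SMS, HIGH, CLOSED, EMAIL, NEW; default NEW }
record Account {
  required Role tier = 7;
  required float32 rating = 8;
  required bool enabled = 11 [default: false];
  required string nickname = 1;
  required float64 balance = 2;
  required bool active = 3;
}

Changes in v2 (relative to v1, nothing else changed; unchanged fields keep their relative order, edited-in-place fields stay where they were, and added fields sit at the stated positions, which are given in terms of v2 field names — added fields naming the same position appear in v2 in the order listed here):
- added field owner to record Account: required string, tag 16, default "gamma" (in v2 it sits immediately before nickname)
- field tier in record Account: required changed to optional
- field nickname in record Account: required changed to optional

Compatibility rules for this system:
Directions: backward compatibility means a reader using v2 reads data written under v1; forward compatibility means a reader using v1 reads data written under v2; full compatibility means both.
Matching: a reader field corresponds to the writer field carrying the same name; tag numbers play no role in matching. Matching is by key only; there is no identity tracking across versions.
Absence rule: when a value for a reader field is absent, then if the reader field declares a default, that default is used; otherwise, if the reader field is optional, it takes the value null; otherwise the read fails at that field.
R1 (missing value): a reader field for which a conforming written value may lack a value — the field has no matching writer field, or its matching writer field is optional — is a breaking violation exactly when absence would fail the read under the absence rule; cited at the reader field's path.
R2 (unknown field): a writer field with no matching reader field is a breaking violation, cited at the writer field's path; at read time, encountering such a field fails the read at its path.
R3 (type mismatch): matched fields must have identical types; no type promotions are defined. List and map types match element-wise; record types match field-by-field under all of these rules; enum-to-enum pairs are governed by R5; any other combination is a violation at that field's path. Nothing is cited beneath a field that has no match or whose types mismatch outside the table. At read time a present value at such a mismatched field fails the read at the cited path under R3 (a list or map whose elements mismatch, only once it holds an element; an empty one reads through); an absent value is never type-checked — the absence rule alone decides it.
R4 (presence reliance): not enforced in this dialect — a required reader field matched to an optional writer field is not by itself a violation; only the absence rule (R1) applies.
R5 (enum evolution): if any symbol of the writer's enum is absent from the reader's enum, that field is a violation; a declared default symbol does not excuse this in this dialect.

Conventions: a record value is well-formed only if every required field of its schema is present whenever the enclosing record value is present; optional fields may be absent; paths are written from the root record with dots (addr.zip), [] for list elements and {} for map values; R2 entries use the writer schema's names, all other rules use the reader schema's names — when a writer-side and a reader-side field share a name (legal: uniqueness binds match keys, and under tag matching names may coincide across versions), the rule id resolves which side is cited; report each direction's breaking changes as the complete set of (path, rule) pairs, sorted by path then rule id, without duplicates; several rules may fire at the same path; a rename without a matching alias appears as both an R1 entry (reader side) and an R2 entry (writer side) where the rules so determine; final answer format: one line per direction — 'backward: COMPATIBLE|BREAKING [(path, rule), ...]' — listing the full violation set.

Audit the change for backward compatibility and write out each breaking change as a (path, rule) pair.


backward: COMPATIBLE []

arrows below run writer -> reader for Account
backward analysis of Account with v2 as reader and v1 as writer:
  tier: Role -> Role, writer required; from tier
  rating: float32 -> float32, writer required; from rating
  enabled: bool -> bool, writer required; from enabled
  owner has no writer counterpart
  nickname: string -> string, writer required; from nickname
  balance: float64 -> float64, writer required; from balance
  active: bool -> bool, writer required; from active
  => no violations; backward on Account: COMPATIBLE
checking off the Account differences that do not matter here:
  added field owner to record Account: required string, tag 16, default "gamma" (in v2 it sits immediately before nickname) -> fires only in the forward direction of Account, which is not asked here
  field tier in record Account: required changed to optional -> fires only in the forward direction of Account, which is not asked here
  field nickname in record Account: required changed to optional -> fires only in the forward direction of Account, which is not asked here


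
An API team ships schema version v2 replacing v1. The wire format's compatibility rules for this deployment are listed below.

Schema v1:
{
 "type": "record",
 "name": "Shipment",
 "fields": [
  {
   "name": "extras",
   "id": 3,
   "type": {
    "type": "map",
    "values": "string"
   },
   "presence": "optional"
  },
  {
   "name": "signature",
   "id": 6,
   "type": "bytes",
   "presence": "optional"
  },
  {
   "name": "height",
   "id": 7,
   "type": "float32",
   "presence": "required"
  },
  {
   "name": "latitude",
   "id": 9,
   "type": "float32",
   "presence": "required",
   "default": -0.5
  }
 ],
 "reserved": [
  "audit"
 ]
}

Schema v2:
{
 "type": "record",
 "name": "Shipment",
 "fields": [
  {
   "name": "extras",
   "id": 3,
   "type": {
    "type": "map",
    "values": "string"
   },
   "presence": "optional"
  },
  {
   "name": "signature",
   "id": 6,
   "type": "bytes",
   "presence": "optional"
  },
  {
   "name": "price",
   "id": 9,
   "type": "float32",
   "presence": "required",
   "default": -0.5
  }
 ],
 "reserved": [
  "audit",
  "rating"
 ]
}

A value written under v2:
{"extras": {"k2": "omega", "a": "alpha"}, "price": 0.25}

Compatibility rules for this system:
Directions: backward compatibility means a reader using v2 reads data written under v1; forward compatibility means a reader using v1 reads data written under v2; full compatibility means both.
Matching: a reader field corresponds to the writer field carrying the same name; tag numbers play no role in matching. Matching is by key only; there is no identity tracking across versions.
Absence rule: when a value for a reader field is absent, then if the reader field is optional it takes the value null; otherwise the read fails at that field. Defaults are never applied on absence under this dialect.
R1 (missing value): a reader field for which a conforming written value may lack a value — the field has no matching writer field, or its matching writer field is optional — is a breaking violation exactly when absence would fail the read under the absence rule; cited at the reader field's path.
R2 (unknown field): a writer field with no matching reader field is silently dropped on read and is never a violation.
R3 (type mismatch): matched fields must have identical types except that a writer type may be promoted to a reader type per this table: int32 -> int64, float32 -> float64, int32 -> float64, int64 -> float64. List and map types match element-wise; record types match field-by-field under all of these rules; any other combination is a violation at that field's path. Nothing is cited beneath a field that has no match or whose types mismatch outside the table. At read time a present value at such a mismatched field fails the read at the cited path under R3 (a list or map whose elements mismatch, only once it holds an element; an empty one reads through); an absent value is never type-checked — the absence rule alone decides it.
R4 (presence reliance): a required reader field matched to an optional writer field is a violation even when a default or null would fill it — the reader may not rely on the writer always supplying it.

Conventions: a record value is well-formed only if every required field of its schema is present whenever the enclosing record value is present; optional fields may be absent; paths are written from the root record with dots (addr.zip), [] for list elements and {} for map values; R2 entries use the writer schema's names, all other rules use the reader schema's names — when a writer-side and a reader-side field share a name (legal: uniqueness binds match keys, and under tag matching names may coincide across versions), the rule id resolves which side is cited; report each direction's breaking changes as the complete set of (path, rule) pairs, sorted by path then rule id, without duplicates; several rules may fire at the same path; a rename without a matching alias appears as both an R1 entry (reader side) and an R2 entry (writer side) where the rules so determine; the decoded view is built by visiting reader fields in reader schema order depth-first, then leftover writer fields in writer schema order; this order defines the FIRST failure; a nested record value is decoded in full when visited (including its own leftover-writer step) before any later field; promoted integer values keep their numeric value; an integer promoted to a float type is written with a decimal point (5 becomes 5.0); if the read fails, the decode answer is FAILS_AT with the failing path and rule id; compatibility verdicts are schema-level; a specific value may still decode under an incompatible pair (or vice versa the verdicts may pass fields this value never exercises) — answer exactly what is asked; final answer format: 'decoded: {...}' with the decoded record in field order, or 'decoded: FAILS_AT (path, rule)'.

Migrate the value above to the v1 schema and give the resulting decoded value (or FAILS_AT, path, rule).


each type pair in Shipment: writer, then reader
migrating the Shipment value to v1:
  extras := {"k2": "omega", "a": "alpha"}
  signature := null (not supplied -> null)
  read fails at height under R1 (no fill)
  => FAILS_AT (height, R1)
checking off the Shipment differences that do not matter here:
  renamed field latitude to price in record Shipment -> shifts the Shipment verdicts, not this decode

decoded: FAILS_AT (height, R1)


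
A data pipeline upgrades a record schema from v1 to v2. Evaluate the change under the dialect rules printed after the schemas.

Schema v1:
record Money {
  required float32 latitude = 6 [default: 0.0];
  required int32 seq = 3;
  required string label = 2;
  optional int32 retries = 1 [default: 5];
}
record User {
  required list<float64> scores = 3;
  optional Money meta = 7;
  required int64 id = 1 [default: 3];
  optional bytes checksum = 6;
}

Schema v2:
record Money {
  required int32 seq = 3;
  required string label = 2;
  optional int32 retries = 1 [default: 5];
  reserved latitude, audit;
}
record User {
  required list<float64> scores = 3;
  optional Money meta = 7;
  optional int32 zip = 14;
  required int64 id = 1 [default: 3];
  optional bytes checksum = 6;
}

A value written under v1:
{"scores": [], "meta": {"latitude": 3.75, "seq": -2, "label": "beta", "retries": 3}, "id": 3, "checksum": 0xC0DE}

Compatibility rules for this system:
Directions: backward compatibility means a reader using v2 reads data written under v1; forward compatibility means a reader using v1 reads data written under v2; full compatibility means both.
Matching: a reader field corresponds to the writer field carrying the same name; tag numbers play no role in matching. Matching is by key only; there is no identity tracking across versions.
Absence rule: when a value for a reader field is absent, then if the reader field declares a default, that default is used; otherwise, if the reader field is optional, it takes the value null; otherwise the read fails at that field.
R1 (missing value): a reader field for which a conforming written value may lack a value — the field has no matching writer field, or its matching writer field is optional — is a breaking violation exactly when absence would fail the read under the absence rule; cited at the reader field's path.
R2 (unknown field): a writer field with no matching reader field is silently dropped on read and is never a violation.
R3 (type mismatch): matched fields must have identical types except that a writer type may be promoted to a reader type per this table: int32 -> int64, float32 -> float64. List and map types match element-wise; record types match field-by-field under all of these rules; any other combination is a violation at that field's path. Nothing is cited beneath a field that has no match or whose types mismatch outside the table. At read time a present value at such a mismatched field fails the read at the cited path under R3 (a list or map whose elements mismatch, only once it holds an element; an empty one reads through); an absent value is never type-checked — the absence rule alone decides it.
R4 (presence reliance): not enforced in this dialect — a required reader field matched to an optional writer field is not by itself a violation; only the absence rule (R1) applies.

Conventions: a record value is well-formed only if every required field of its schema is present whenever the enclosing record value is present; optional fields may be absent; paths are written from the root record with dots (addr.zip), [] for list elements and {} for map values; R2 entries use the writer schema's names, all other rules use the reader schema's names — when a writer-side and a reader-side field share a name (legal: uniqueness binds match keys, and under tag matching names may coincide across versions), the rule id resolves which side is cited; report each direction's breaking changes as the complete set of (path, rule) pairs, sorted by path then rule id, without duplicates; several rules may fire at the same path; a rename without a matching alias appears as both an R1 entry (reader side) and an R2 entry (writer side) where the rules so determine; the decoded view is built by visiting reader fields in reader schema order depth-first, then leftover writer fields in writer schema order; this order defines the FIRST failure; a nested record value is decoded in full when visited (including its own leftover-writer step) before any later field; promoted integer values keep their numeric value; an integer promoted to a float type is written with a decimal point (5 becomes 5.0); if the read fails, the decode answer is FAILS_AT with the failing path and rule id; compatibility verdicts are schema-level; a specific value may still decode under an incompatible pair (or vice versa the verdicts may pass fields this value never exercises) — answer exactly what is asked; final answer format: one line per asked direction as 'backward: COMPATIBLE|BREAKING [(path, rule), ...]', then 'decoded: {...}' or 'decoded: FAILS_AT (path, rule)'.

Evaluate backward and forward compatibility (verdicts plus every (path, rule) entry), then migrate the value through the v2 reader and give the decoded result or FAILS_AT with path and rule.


backward: COMPATIBLE []; forward: COMPATIBLE []; decoded: {"scores": [], "meta": {"seq": -2, "label": "beta", "retries": 3}, "zip": null, "id": 3, "checksum": 0xC0DE}

in User below, arrows point writer -> reader
checking backward for User: reader v2 against writer v1:
  writer required, list<float64> -> list<float64>: reader scores maps from writer scores
  writer optional, Money -> Money: reader meta maps from writer meta
  no writer field matches reader zip
  writer required, int64 -> int64: reader id maps from writer id
  writer optional, bytes -> bytes: reader checksum maps from writer checksum
  writer required, int32 -> int32: reader meta.seq maps from writer meta.seq
  writer required, string -> string: reader meta.label maps from writer meta.label
  writer optional, int32 -> int32: reader meta.retries maps from writer meta.retries
  meta.latitude (writer side), unknown to reader
  => backward: COMPATIBLE
checking forward for User: reader v1 against writer v2:
  writer required, list<float64> -> list<float64>: reader scores maps from writer scores
  writer optional, Money -> Money: reader meta maps from writer meta
  writer required, int64 -> int64: reader id maps from writer id
  writer optional, bytes -> bytes: reader checksum maps from writer checksum
  zip (writer side), unknown to reader
  no writer field matches reader meta.latitude
  writer required, int32 -> int32: reader meta.seq maps from writer meta.seq
  writer required, string -> string: reader meta.label maps from writer meta.label
  writer optional, int32 -> int32: reader meta.retries maps from writer meta.retries
  => forward: COMPATIBLE
decode (reader v2):
  scores := []
  meta.seq := -2
  meta.label := "beta"
  meta.retries := 3
  writer meta.latitude: unknown -> dropped
  zip := null (absent, optional -> null)
  id := 3
  checksum := 0xC0DE
  => decoded: {"scores": [], "meta": {"seq": -2, "label": "beta", "retries": 3}, "zip": null, "id": 3, "checksum": 0xC0DE}


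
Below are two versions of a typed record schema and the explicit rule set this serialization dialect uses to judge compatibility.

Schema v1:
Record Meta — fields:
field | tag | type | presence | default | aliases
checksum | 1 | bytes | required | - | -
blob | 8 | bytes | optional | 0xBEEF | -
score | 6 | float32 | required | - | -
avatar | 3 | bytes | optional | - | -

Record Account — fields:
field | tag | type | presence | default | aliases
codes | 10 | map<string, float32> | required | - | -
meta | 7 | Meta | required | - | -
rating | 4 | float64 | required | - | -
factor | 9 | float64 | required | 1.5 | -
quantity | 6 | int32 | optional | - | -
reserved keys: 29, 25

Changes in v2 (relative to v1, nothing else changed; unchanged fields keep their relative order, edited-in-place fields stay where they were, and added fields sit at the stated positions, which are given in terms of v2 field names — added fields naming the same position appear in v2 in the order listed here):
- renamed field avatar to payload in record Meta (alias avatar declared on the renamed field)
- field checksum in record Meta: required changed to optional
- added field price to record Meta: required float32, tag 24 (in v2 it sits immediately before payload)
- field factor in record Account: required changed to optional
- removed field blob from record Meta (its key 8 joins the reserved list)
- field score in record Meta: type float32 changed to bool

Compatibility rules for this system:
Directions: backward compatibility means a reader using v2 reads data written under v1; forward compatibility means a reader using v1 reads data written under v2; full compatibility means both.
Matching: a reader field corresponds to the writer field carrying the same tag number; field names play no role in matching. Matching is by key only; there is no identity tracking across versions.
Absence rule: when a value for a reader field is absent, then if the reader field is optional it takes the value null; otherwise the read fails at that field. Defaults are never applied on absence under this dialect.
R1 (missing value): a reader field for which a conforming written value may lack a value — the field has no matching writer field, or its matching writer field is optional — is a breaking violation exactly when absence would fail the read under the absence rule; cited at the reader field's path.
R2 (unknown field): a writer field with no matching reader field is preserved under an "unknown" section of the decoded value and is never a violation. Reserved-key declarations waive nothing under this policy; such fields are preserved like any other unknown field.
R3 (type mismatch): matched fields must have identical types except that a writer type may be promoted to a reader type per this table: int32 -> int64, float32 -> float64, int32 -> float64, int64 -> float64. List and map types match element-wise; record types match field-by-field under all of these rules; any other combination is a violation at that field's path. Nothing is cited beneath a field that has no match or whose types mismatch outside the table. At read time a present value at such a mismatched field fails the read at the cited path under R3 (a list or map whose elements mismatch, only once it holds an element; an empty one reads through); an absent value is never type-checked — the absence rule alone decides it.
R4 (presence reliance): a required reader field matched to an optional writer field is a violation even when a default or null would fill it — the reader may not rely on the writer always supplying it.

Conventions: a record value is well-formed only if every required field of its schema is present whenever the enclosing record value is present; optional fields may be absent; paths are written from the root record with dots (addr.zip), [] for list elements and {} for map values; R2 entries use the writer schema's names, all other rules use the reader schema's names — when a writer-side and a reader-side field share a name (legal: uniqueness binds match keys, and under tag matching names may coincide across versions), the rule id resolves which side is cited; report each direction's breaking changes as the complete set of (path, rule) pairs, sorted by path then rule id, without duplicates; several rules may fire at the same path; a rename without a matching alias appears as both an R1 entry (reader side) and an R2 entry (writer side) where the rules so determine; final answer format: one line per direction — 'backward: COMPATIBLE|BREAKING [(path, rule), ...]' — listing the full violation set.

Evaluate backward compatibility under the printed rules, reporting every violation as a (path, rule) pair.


in Account below, arrows point writer -> reader
backward on Account — v2 reading data written by v1:
  writer required, map<string, float32> -> map<string, float32>: reader codes maps from writer codes
  writer required, Meta -> Meta: reader meta maps from writer meta
  writer required, float64 -> float64: reader rating maps from writer rating
  writer required, float64 -> float64: reader factor maps from writer factor
  writer optional, int32 -> int32: reader quantity maps from writer quantity
  writer required, bytes -> bytes: reader meta.checksum maps from writer meta.checksum
  writer required, float32 -> bool: reader meta.score maps from writer meta.score
  meta.price: no writer match
  writer optional, bytes -> bytes: reader meta.payload maps from writer meta.avatar
  writer field meta.blob has no reader counterpart
  rule R1 violated at meta.price
  rule R3 violated at meta.score
  => 2 violation(s): backward is BREAKING for Account
checking off the Account differences that do not matter here:
  renamed field avatar to payload in record Meta (alias avatar declared on the renamed field) -> fires no rule on Account, leaving the asked answer as it is
  field checksum in record Meta: required changed to optional -> fires only in the forward direction of Account, which is not asked here
  field factor in record Account: required changed to optional -> fires only in the forward direction of Account, which is not asked here
  removed field blob from record Meta (its key 8 joins the reserved list) -> fires no rule on Account, leaving the asked answer as it is

backward: BREAKING [(meta.price, R1), (meta.score, R3)]


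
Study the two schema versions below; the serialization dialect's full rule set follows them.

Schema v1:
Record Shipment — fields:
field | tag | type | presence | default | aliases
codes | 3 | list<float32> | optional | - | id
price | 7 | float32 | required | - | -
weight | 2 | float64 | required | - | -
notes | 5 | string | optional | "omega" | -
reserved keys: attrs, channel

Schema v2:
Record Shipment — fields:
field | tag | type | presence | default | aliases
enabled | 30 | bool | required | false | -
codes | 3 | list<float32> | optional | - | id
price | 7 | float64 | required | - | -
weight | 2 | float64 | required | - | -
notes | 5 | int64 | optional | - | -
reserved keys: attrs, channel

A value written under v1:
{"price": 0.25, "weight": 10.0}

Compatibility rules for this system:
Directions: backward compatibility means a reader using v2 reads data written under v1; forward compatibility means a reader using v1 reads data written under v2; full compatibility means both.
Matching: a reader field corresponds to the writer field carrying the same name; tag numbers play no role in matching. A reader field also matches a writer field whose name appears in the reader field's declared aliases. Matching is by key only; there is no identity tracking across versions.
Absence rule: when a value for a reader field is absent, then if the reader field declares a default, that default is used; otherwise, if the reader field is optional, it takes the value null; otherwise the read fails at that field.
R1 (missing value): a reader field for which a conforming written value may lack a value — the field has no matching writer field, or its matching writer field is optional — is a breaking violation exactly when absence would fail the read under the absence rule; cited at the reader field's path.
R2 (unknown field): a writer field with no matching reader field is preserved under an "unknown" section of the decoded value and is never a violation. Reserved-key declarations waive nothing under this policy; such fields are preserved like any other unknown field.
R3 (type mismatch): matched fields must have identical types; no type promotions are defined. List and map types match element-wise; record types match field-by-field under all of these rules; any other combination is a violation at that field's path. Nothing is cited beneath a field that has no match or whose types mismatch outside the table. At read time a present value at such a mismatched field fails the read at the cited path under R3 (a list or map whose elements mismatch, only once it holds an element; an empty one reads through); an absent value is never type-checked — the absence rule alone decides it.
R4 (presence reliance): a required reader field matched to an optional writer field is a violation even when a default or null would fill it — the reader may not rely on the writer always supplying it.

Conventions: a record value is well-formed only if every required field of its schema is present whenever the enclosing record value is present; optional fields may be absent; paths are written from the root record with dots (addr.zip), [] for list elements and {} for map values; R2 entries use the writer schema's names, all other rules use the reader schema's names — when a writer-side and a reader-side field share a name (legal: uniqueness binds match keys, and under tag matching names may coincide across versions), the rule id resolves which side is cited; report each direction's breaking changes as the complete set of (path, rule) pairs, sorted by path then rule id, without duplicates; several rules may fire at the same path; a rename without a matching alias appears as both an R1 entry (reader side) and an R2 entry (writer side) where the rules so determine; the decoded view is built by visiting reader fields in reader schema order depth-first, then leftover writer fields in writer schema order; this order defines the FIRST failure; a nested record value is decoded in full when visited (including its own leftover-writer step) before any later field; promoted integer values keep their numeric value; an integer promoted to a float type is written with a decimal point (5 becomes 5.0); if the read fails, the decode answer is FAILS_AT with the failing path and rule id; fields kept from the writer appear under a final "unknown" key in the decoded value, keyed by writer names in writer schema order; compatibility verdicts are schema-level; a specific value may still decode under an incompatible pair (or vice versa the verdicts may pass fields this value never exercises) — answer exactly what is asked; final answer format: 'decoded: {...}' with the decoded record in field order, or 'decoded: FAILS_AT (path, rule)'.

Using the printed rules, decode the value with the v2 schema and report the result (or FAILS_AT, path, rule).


decoded: FAILS_AT (price, R3)

in Shipment below, arrows point writer -> reader
migrating the Shipment value to v2:
  enabled := false (no value, default fills)
  codes := null (not supplied -> null)
  read fails at price under R3
  => FAILS_AT (price, R3)
diffs on Shipment not affecting the asked answer:
  added field enabled to record Shipment: required bool, tag 30, default false (in v2 it sits immediately before codes) -> triggers nothing under the printed rules; the Shipment answer is the same either way
  field notes in record Shipment: type string changed to int64 (its default is dropped) -> matters for Shipment compatibility verdicts, not for this value's decode


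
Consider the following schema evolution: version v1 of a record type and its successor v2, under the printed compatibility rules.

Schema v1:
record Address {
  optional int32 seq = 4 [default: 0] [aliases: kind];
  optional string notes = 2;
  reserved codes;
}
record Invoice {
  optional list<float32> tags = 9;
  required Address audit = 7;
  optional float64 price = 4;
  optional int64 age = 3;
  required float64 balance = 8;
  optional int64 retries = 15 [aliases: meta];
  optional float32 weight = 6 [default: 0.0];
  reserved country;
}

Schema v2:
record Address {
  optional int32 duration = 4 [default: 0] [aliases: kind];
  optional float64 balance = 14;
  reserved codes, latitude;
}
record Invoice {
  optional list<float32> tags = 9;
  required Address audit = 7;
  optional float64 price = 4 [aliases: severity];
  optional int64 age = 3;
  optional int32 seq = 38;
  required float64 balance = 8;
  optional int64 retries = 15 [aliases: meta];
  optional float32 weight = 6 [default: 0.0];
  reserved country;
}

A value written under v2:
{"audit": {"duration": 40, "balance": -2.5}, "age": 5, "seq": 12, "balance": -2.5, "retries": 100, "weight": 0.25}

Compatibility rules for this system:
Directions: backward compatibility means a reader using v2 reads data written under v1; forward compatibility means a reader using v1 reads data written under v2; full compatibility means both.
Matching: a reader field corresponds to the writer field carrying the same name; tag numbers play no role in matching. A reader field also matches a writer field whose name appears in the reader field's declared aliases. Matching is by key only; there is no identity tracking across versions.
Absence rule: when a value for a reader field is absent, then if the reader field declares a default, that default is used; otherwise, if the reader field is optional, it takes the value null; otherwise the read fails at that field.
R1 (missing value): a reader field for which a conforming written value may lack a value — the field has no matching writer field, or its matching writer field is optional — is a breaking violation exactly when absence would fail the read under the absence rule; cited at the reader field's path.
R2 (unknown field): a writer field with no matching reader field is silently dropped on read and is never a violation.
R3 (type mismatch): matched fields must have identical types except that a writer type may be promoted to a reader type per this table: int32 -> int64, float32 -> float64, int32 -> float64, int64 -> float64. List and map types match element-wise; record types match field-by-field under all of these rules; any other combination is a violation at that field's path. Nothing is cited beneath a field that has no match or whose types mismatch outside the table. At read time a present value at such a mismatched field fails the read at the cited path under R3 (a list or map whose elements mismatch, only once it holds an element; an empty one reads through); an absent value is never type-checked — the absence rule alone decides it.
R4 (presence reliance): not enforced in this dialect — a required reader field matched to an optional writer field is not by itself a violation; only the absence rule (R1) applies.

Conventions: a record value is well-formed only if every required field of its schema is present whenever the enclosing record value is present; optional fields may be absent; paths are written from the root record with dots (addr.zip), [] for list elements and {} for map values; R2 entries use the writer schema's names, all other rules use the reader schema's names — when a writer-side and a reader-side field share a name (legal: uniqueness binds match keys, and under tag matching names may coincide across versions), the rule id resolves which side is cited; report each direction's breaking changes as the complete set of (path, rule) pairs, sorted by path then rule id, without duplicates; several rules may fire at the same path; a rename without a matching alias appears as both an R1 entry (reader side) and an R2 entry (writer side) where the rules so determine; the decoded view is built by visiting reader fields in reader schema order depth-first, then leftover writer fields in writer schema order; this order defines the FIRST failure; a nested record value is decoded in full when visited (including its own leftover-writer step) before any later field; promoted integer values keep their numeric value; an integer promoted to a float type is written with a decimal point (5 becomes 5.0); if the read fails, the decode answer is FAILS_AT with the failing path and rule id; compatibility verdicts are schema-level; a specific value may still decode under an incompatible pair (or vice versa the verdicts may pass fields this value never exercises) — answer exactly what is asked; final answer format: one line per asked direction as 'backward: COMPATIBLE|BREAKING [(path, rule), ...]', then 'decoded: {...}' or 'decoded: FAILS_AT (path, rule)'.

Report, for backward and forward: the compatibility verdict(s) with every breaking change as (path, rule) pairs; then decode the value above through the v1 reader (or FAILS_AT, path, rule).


each type pair in Invoice: writer, then reader
backward analysis of Invoice with v2 as reader and v1 as writer:
  tags: paired with writer tags (list<float32> -> list<float32>; writer optional)
  audit: paired with writer audit (Address -> Address; writer required)
  price: paired with writer price (float64 -> float64; writer optional)
  age: paired with writer age (int64 -> int64; writer optional)
  no writer field matches reader seq
  balance: paired with writer balance (float64 -> float64; writer required)
  retries: paired with writer retries (int64 -> int64; writer optional)
  weight: paired with writer weight (float32 -> float32; writer optional)
  no writer field matches reader audit.duration
  no writer field matches reader audit.balance
  audit.seq (writer side), unknown to reader
  audit.notes (writer side), unknown to reader
  => no violations; backward on Invoice: COMPATIBLE
forward analysis of Invoice with v1 as reader and v2 as writer:
  tags: paired with writer tags (list<float32> -> list<float32>; writer optional)
  audit: paired with writer audit (Address -> Address; writer required)
  price: paired with writer price (float64 -> float64; writer optional)
  age: paired with writer age (int64 -> int64; writer optional)
  balance: paired with writer balance (float64 -> float64; writer required)
  retries: paired with writer retries (int64 -> int64; writer optional)
  weight: paired with writer weight (float32 -> float32; writer optional)
  seq (writer side), unknown to reader
  no writer field matches reader audit.seq
  no writer field matches reader audit.notes
  audit.duration (writer side), unknown to reader
  audit.balance (writer side), unknown to reader
  => no violations; forward on Invoice: COMPATIBLE
decode (reader v1):
  tags := null (missing; optional => null)
  audit.seq := 0 (missing; default applied)
  audit.notes := null (missing; optional => null)
  writer audit.duration: no reader field; dropped
  writer audit.balance: no reader field; dropped
  price := null (missing; optional => null)
  age := 5
  balance := -2.5
  retries := 100
  weight := 0.25
  writer seq: no reader field; dropped
  => decoded: {"tags": null, "audit": {"seq": 0, "notes": null}, "price": null, "age": 5, "balance": -2.5, "retries": 100, "weight": 0.25}

backward: COMPATIBLE []; forward: COMPATIBLE []; decoded: {"tags": null, "audit": {"seq": 0, "notes": null}, "price": null, "age": 5, "balance": -2.5, "retries": 100, "weight": 0.25}


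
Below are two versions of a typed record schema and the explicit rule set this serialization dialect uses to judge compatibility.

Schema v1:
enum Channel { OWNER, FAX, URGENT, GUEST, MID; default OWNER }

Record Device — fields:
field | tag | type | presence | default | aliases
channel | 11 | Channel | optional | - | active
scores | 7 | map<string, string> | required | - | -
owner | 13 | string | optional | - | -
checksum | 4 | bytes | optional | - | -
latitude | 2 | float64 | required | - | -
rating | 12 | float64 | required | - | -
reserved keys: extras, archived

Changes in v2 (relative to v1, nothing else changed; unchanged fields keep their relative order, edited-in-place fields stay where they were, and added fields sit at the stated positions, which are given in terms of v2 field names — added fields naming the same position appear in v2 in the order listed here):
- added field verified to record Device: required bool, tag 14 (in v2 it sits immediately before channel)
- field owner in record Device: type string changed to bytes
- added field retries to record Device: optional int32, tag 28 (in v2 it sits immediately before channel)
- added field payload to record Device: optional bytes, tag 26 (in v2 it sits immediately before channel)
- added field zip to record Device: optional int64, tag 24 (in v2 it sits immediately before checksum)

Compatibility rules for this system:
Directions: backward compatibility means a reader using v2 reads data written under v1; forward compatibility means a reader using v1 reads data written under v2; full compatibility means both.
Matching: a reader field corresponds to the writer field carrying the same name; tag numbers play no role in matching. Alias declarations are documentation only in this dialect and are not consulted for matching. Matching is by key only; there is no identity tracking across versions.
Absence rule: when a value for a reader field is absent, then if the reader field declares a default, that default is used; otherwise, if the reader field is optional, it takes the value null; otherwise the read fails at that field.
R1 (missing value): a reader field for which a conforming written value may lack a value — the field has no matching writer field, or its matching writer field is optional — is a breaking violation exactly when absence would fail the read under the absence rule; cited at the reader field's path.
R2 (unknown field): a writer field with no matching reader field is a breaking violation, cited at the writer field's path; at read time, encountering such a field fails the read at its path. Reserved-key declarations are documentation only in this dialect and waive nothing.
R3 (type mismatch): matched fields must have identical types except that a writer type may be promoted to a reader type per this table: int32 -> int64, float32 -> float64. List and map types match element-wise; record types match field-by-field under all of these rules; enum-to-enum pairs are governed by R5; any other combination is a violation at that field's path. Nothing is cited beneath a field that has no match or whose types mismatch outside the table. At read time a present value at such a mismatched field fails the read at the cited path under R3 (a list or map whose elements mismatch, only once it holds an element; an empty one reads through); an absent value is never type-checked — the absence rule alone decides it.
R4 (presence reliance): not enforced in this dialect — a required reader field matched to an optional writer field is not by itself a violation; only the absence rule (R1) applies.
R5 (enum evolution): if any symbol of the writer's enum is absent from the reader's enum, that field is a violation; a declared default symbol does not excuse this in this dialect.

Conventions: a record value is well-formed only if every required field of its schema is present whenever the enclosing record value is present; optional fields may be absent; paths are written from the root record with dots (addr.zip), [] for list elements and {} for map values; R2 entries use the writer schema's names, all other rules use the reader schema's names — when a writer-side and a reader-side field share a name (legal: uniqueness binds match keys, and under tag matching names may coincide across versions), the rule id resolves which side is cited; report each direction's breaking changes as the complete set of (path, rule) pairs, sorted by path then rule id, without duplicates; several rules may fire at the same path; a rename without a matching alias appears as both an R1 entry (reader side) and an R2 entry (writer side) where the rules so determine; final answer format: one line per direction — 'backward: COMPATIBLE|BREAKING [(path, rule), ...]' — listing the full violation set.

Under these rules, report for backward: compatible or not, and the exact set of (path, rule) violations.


backward: BREAKING [(owner, R3), (verified, R1)]

in Device below, arrows point writer -> reader
backward pass over Device, reader schema v2, writer schema v1:
  verified: no writer-side match
  retries: no writer-side match
  payload: no writer-side match
  writer optional, Channel -> Channel: reader channel maps from writer channel
  writer required, map<string, string> -> map<string, string>: reader scores maps from writer scores
  writer optional, string -> bytes: reader owner maps from writer owner
  zip: no writer-side match
  writer optional, bytes -> bytes: reader checksum maps from writer checksum
  writer required, float64 -> float64: reader latitude maps from writer latitude
  writer required, float64 -> float64: reader rating maps from writer rating
  breaking: (owner, R3)
  breaking: (verified, R1)
  => backward: BREAKING (2)
the other Device changes do not affect what is asked:
  added field retries to record Device: optional int32, tag 28 (in v2 it sits immediately before channel) -> fires only in the forward direction of Device, which is not asked here
  added field zip to record Device: optional int64, tag 24 (in v2 it sits immediately before checksum) -> fires only in the forward direction of Device, which is not asked here
  added field payload to record Device: optional bytes, tag 26 (in v2 it sits immediately before channel) -> fires only in the forward direction of Device, which is not asked here
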